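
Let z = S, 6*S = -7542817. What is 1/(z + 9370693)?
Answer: 6/48681341 ≈ 1.2325e-7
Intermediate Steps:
S = -7542817/6 (S = (⅙)*(-7542817) = -7542817/6 ≈ -1.2571e+6)
z = -7542817/6 ≈ -1.2571e+6
1/(z + 9370693) = 1/(-7542817/6 + 9370693) = 1/(48681341/6) = 6/48681341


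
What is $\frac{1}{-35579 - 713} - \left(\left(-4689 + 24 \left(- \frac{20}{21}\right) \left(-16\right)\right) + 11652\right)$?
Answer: $- \frac{1861815899}{254044} \approx -7328.7$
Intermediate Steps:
$\frac{1}{-35579 - 713} - \left(\left(-4689 + 24 \left(- \frac{20}{21}\right) \left(-16\right)\right) + 11652\right) = \frac{1}{-36292} - \left(\left(-4689 + 24 \left(\left(-20\right) \frac{1}{21}\right) \left(-16\right)\right) + 11652\right) = - \frac{1}{36292} - \left(\left(-4689 + 24 \left(- \frac{20}{21}\right) \left(-16\right)\right) + 11652\right) = - \frac{1}{36292} - \left(\left(-4689 - - \frac{2560}{7}\right) + 11652\right) = - \frac{1}{36292} - \left(\left(-4689 + \frac{2560}{7}\right) + 11652\right) = - \frac{1}{36292} - \left(- \frac{30263}{7} + 11652\right) = - \frac{1}{36292} - \frac{51301}{7} = - \frac{1861815899}{254044}$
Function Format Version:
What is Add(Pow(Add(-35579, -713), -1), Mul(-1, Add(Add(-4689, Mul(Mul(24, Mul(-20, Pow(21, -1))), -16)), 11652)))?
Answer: Rational(-1861815899, 254044) ≈ -7328.7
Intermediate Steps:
Add(Pow(Add(-35579, -713), -1), Mul(-1, Add(Add(-4689, Mul(Mul(24, Mul(-20, Pow(21, -1))), -16)), 11652))) = Add(Pow(-36292, -1), Mul(-1, Add(Add(-4689, Mul(Mul(24, Mul(-20, Rational(1, 21))), -16)), 11652))) = Add(Rational(-1, 36292), Mul(-1, Add(Add(-4689, Mul(Mul(24, Rational(-20, 21)), -16)), 11652))) = Add(Rational(-1, 36292), Mul(-1, Add(Add(-4689, Mul(Rational(-160, 7), -16)), 11652))) = Add(Rational(-1, 36292), Mul(-1, Add(Add(-4689, Rational(2560, 7)), 11652))) = Add(Rational(-1, 36292), Mul(-1, Add(Rational(-30263, 7), 11652))) = Add(Rational(-1, 36292), Mul(-1, Rational(51301, 7))) = Add(Rational(-1, 36292), Rational(-51301, 7)) = Rational(-1861815899, 254044)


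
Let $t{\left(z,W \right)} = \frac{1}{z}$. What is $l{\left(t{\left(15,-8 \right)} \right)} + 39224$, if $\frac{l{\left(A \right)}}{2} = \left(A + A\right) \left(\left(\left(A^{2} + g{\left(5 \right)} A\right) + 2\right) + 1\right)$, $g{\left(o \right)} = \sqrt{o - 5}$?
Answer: $\frac{132383704}{3375} \approx 39225.0$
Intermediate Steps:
$g{\left(o \right)} = \sqrt{-5 + o}$
$l{\left(A \right)} = 4 A \left(3 + A^{2}\right)$ ($l{\left(A \right)} = 2 \left(A + A\right) \left(\left(\left(A^{2} + \sqrt{-5 + 5} A\right) + 2\right) + 1\right) = 2 \cdot 2 A \left(\left(\left(A^{2} + \sqrt{0} A\right) + 2\right) + 1\right) = 2 \cdot 2 A \left(\left(\left(A^{2} + 0 A\right) + 2\right) + 1\right) = 2 \cdot 2 A \left(\left(\left(A^{2} + 0\right) + 2\right) + 1\right) = 2 \cdot 2 A \left(\left(A^{2} + 2\right) + 1\right) = 2 \cdot 2 A \left(\left(2 + A^{2}\right) + 1\right) = 2 \cdot 2 A \left(3 + A^{2}\right) = 4 A \left(3 + A^{2}\right)$)
$l{\left(t{\left(15,-8 \right)} \right)} + 39224 = \frac{4 \left(3 + \left(\frac{1}{15}\right)^{2}\right)}{15} + 39224 = 4 \cdot \frac{1}{15} \left(3 + \left(\frac{1}{15}\right)^{2}\right) + 39224 = 4 \cdot \frac{1}{15} \left(3 + \frac{1}{225}\right) + 39224 = 4 \cdot \frac{1}{15} \cdot \frac{676}{225} + 39224 = \frac{2704}{3375} + 39224 = \frac{132383704}{3375}$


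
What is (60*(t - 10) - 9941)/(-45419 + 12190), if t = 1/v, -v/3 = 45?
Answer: 94873/299061 ≈ 0.31724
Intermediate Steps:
v = -135 (v = -3*45 = -135)
t = -1/135 (t = 1/(-135) = -1/135 ≈ -0.0074074)
(60*(t - 10) - 9941)/(-45419 + 12190) = (60*(-1/135 - 10) - 9941)/(-45419 + 12190) = (60*(-1351/135) - 9941)/(-33229) = (-5404/9 - 9941)*(-1/33229) = -94873/9*(-1/33229) = 94873/299061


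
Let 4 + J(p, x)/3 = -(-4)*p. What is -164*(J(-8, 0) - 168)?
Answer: 45264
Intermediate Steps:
J(p, x) = -12 + 12*p (J(p, x) = -12 + 3*(-(-4)*p) = -12 + 3*(4*p) = -12 + 12*p)
-164*(J(-8, 0) - 168) = -164*((-12 + 12*(-8)) - 168) = -164*((-12 - 96) - 168) = -164*(-108 - 168) = -164*(-276) = 45264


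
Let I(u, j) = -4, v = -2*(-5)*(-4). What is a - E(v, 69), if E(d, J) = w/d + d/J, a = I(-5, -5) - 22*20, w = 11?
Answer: -1223081/2760 ≈ -443.15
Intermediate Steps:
v = -40 (v = 10*(-4) = -40)
a = -444 (a = -4 - 22*20 = -4 - 440 = -444)
E(d, J) = 11/d + d/J
a - E(v, 69) = -444 - (11/(-40) - 40/69) = -444 - (11*(-1/40) - 40*1/69) = -444 - (-11/40 - 40/69) = -444 - 1*(-2359/2760) = -444 + 2359/2760 = -1223081/2760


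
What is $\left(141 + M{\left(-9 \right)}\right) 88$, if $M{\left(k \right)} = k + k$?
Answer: $10824$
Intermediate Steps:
$M{\left(k \right)} = 2 k$
$\left(141 + M{\left(-9 \right)}\right) 88 = \left(141 + 2 \left(-9\right)\right) 88 = \left(141 - 18\right) 88 = 123 \cdot 88 = 10824$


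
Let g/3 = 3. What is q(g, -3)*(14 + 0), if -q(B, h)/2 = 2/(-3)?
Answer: 56/3 ≈ 18.667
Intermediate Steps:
g = 9 (g = 3*3 = 9)
q(B, h) = 4/3 (q(B, h) = -4/(-3) = -4*(-1)/3 = -2*(-⅔) = 4/3)
q(g, -3)*(14 + 0) = 4*(14 + 0)/3 = (4/3)*14 = 56/3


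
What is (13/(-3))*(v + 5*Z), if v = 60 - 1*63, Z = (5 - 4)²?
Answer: -26/3 ≈ -8.6667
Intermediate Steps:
Z = 1 (Z = 1² = 1)
v = -3 (v = 60 - 63 = -3)
(13/(-3))*(v + 5*Z) = (13/(-3))*(-3 + 5*1) = (13*(-⅓))*(-3 + 5) = -13/3*2 = -26/3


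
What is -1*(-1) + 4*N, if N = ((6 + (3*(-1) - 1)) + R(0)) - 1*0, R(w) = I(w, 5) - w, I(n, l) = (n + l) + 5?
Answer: 49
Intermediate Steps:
I(n, l) = 5 + l + n (I(n, l) = (l + n) + 5 = 5 + l + n)
R(w) = 10 (R(w) = (5 + 5 + w) - w = (10 + w) - w = 10)
N = 12 (N = ((6 + (3*(-1) - 1)) + 10) - 1*0 = ((6 + (-3 - 1)) + 10) + 0 = ((6 - 4) + 10) + 0 = (2 + 10) + 0 = 12 + 0 = 12)
-1*(-1) + 4*N = -1*(-1) + 4*12 = 1 + 48 = 49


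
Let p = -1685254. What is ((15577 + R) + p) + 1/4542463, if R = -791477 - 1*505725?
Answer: -13476938082976/4542463 ≈ -2.9669e+6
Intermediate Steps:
R = -1297202 (R = -791477 - 505725 = -1297202)
((15577 + R) + p) + 1/4542463 = ((15577 - 1297202) - 1685254) + 1/4542463 = (-1281625 - 1685254) + 1/4542463 = -2966879 + 1/4542463 = -13476938082976/4542463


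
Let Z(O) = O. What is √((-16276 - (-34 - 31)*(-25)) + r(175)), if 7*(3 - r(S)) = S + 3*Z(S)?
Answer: I*√17998 ≈ 134.16*I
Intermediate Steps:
r(S) = 3 - 4*S/7 (r(S) = 3 - (S + 3*S)/7 = 3 - 4*S/7)
√((-16276 - (-34 - 31)*(-25)) + r(175)) = √((-16276 - (-34 - 31)*(-25)) + (3 - 4/7*175)) = √((-16276 - (-65)*(-25)) + (3 - 100)) = √((-16276 - 1*1625) - 97) = √((-16276 - 1625) - 97) = √(-17901 - 97) = √(-17998) = I*√17998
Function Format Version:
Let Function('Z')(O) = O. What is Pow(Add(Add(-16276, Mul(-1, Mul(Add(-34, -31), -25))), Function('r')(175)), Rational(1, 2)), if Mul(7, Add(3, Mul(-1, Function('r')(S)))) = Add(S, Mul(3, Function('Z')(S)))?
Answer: Mul(I, Pow(17998, Rational(1, 2))) ≈ Mul(134.16, I)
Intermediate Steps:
Function('r')(S) = Add(3, Mul(Rational(-4, 7), S)) (Function('r')(S) = Add(3, Mul(Rational(-1, 7), Add(S, Mul(3, S)))) = Add(3, Mul(Rational(-1, 7), Mul(4, S))) = Add(3, Mul(Rational(-4, 7), S)))
Pow(Add(Add(-16276, Mul(-1, Mul(Add(-34, -31), -25))), Function('r')(175)), Rational(1, 2)) = Pow(Add(Add(-16276, Mul(-1, Mul(Add(-34, -31), -25))), Add(3, Mul(Rational(-4, 7), 175))), Rational(1, 2)) = Pow(Add(Add(-16276, Mul(-1, Mul(-65, -25))), Add(3, -100)), Rational(1, 2)) = Pow(Add(Add(-16276, Mul(-1, 1625)), -97), Rational(1, 2)) = Pow(Add(Add(-16276, -1625), -97), Rational(1, 2)) = Pow(Add(-17901, -97), Rational(1, 2)) = Pow(-17998, Rational(1, 2)) = Mul(I, Pow(17998, Rational(1, 2)))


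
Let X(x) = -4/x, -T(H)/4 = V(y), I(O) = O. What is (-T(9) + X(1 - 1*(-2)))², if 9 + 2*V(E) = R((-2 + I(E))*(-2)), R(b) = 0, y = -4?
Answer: 3364/9 ≈ 373.78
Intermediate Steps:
V(E) = -9/2 (V(E) = -9/2 + (½)*0 = -9/2 + 0 = -9/2)
T(H) = 18 (T(H) = -4*(-9/2) = 18)
(-T(9) + X(1 - 1*(-2)))² = (-1*18 - 4/(1 - 1*(-2)))² = (-18 - 4/(1 + 2))² = (-18 - 4/3)² = (-58/3)² = 3364/9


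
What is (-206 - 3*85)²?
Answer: 212521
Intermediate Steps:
(-206 - 3*85)² = (-206 - 255)² = (-461)² = 212521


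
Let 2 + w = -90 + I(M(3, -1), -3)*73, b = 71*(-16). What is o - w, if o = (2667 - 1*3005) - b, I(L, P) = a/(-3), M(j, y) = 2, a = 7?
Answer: 3181/3 ≈ 1060.3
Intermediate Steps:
b = -1136
I(L, P) = -7/3 (I(L, P) = 7/(-3) = 7*(-⅓) = -7/3)
w = -787/3 (w = -2 + (-90 - 7/3*73) = -2 + (-90 - 511/3) = -2 - 781/3 = -787/3 ≈ -262.33)
o = 798 (o = (2667 - 1*3005) - 1*(-1136) = (2667 - 3005) + 1136 = -338 + 1136 = 798)
o - w = 798 - 1*(-787/3) = 798 + 787/3 = 3181/3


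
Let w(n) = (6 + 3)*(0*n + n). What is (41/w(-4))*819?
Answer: -3731/4 ≈ -932.75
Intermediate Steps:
w(n) = 9*n (w(n) = 9*(0 + n) = 9*n)
(41/w(-4))*819 = (41/((9*(-4))))*819 = (41/(-36))*819 = (41*(-1/36))*819 = -41/36*819 = -3731/4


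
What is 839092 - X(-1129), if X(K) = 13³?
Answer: 836895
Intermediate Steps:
X(K) = 2197
839092 - X(-1129) = 839092 - 1*2197 = 839092 - 2197 = 836895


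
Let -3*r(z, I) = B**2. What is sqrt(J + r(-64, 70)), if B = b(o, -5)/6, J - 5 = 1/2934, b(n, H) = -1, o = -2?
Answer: sqrt(42965007)/2934 ≈ 2.2341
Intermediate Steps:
J = 14671/2934 (J = 5 + 1/2934 = 14671/2934 ≈ 5.0003)
B = -1/6 ≈ -0.16667
r(z, I) = -1/108 (r(z, I) = -(-1/6)**2/3 = -1/3*1/36 = -1/108)
sqrt(J + r(-64, 70)) = sqrt(14671/2934 - 1/108) = sqrt(87863/17604) = sqrt(42965007)/2934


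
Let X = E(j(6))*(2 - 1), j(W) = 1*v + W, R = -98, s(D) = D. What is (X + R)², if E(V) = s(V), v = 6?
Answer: 7396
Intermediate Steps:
j(W) = 6 + W (j(W) = 1*6 + W = 6 + W)
E(V) = V
X = 12 (X = (6 + 6)*(2 - 1) = 12*1 = 12)
(X + R)² = (12 - 98)² = (-86)² = 7396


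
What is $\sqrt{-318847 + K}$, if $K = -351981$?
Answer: $2 i \sqrt{167707} \approx 819.04 i$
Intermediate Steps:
$\sqrt{-318847 + K} = \sqrt{-318847 - 351981} = \sqrt{-670828} = 2 i \sqrt{167707}$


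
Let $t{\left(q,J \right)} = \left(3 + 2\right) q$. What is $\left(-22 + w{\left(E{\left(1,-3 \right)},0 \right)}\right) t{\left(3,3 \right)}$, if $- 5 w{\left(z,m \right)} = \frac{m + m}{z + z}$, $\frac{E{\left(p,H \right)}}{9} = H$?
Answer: $-330$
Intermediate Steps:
$E{\left(p,H \right)} = 9 H$
$t{\left(q,J \right)} = 5 q$
$w{\left(z,m \right)} = - \frac{m}{5 z}$ ($w{\left(z,m \right)} = - \frac{\left(m + m\right) \frac{1}{z + z}}{5} = - \frac{2 m \frac{1}{2 z}}{5} = - \frac{m \frac{1}{z}}{5} = - \frac{m}{5 z}$)
$\left(-22 + w{\left(E{\left(1,-3 \right)},0 \right)}\right) t{\left(3,3 \right)} = \left(-22 - \frac{0}{9 \left(-3\right)}\right) 5 \cdot 3 = \left(-22 - \frac{0}{-27}\right) 15 = \left(-22 - 0 \left(- \frac{1}{27}\right)\right) 15 = \left(-22 + 0\right) 15 = \left(-22\right) 15 = -330$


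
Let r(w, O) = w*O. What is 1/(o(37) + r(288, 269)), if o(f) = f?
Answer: 1/77509 ≈ 1.2902e-5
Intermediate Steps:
r(w, O) = O*w
1/(o(37) + r(288, 269)) = 1/(37 + 269*288) = 1/(37 + 77472) = 1/77509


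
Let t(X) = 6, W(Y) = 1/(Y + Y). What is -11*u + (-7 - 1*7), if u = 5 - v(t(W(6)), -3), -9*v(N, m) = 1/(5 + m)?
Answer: -1253/18 ≈ -69.611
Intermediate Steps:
W(Y) = 1/(2*Y)
v(N, m) = -1/(9*(5 + m))
u = 91/18 (u = 5 - (-1)/(45 + 9*(-3)) = 5 - (-1)/(45 - 27) = 5 - (-1)/18 = 5 - 1*(-1/18) = 5 + 1/18 = 91/18 ≈ 5.0556)
-11*u + (-7 - 1*7) = -11*91/18 + (-7 - 1*7) = -1001/18 + (-7 - 7) = -1001/18 - 14 = -1253/18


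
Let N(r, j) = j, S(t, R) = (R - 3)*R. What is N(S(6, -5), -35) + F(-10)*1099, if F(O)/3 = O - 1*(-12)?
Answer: 6559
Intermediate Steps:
S(t, R) = R*(-3 + R) (S(t, R) = (-3 + R)*R = R*(-3 + R))
F(O) = 36 + 3*O (F(O) = 3*(O - 1*(-12)) = 3*(O + 12) = 3*(12 + O) = 36 + 3*O)
N(S(6, -5), -35) + F(-10)*1099 = -35 + (36 + 3*(-10))*1099 = -35 + (36 - 30)*1099 = -35 + 6*1099 = -35 + 6594 = 6559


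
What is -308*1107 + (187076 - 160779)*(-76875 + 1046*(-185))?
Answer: -7110655301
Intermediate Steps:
-308*1107 + (187076 - 160779)*(-76875 + 1046*(-185)) = -340956 + 26297*(-76875 - 193510) = -340956 + 26297*(-270385) = -340956 - 7110314345 = -7110655301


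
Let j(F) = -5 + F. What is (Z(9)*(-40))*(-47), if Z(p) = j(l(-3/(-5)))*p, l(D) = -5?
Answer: -169200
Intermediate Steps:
Z(p) = -10*p (Z(p) = (-5 - 5)*p = -10*p)
(Z(9)*(-40))*(-47) = (-10*9*(-40))*(-47) = -90*(-40)*(-47) = 3600*(-47) = -169200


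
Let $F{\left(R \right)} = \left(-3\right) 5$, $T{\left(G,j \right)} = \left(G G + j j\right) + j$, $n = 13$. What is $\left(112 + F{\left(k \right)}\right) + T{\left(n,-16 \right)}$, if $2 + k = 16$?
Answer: $506$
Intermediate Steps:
$k = 14$ ($k = -2 + 16 = 14$)
$T{\left(G,j \right)} = j + G^{2} + j^{2}$ ($T{\left(G,j \right)} = \left(G^{2} + j^{2}\right) + j = j + G^{2} + j^{2}$)
$F{\left(R \right)} = -15$
$\left(112 + F{\left(k \right)}\right) + T{\left(n,-16 \right)} = \left(112 - 15\right) + \left(-16 + 13^{2} + \left(-16\right)^{2}\right) = 97 + \left(-16 + 169 + 256\right) = 97 + 409 = 506$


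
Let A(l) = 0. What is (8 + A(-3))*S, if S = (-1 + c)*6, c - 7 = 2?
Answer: 384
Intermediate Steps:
c = 9 (c = 7 + 2 = 9)
S = 48 (S = (-1 + 9)*6 = 8*6 = 48)
(8 + A(-3))*S = (8 + 0)*48 = 8*48 = 384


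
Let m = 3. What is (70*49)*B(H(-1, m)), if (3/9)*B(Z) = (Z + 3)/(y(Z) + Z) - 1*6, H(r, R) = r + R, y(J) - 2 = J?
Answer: -53165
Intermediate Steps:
y(J) = 2 + J
H(r, R) = R + r
B(Z) = -18 + 3*(3 + Z)/(2 + 2*Z) (B(Z) = 3*((Z + 3)/((2 + Z) + Z) - 1*6) = 3*((3 + Z)/(2 + 2*Z) - 6) = 3*(-6 + (3 + Z)/(2 + 2*Z)) = -18 + 3*(3 + Z)/(2 + 2*Z))
(70*49)*B(H(-1, m)) = (70*49)*(3*(-9 - 11*(3 - 1))/(2*(1 + (3 - 1)))) = 3430*(3*(-9 - 11*2)/(2*(1 + 2))) = 3430*((3/2)*(-9 - 22)/3) = 3430*((3/2)*(⅓)*(-31)) = 3430*(-31/2) = -53165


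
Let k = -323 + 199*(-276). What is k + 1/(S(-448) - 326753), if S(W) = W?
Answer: -18076873648/327201 ≈ -55247.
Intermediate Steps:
k = -55247 (k = -323 - 54924 = -55247)
k + 1/(S(-448) - 326753) = -55247 + 1/(-448 - 326753) = -55247 + 1/(-327201) = -55247 - 1/327201 = -18076873648/327201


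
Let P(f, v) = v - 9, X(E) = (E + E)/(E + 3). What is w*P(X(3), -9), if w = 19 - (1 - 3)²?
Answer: -270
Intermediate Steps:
X(E) = 2*E/(3 + E) (X(E) = (2*E)/(3 + E) = 2*E/(3 + E))
w = 15 (w = 19 - 1*(-2)² = 19 - 1*4 = 19 - 4 = 15)
P(f, v) = -9 + v
w*P(X(3), -9) = 15*(-9 - 9) = 15*(-18) = -270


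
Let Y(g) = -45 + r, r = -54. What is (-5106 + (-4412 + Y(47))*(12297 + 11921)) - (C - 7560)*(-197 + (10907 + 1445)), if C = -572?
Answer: -10408044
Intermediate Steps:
Y(g) = -99 (Y(g) = -45 - 54 = -99)
(-5106 + (-4412 + Y(47))*(12297 + 11921)) - (C - 7560)*(-197 + (10907 + 1445)) = (-5106 + (-4412 - 99)*(12297 + 11921)) - (-572 - 7560)*(-197 + (10907 + 1445)) = (-5106 - 4511*24218) - (-8132)*(-197 + 12352) = (-5106 - 109247398) - (-8132)*12155 = -109252504 - 1*(-98844460) = -109252504 + 98844460 = -10408044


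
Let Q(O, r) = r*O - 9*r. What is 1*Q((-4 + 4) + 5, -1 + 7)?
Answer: -24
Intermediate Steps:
Q(O, r) = -9*r + O*r (Q(O, r) = O*r - 9*r = -9*r + O*r)
1*Q((-4 + 4) + 5, -1 + 7) = 1*((-1 + 7)*(-9 + ((-4 + 4) + 5))) = 1*(6*(-9 + (0 + 5))) = 1*(6*(-9 + 5)) = 1*(6*(-4)) = 1*(-24) = -24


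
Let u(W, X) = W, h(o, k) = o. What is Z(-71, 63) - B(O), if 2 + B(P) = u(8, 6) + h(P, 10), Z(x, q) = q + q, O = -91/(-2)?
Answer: 149/2 ≈ 74.500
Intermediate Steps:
O = 91/2 (O = -91*(-½) = 91/2 ≈ 45.500)
Z(x, q) = 2*q
B(P) = 6 + P (B(P) = -2 + (8 + P) = 6 + P)
Z(-71, 63) - B(O) = 2*63 - (6 + 91/2) = 126 - 1*103/2 = 126 - 103/2 = 149/2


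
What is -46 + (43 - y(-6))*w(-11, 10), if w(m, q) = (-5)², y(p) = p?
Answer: 1179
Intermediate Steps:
w(m, q) = 25
-46 + (43 - y(-6))*w(-11, 10) = -46 + (43 - 1*(-6))*25 = -46 + (43 + 6)*25 = -46 + 49*25 = -46 + 1225 = 1179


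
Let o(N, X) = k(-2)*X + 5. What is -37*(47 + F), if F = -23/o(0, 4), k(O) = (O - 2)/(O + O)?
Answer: -14800/9 ≈ -1644.4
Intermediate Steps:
k(O) = (-2 + O)/(2*O) (k(O) = (-2 + O)/((2*O)) = (-2 + O)*(1/(2*O)) = (-2 + O)/(2*O))
o(N, X) = 5 + X (o(N, X) = ((½)*(-2 - 2)/(-2))*X + 5 = ((½)*(-½)*(-4))*X + 5 = 1*X + 5 = X + 5 = 5 + X)
F = -23/9 (F = -23/(5 + 4) = -23/9 ≈ -2.5556)
-37*(47 + F) = -37*(47 - 23/9) = -37*400/9 = -14800/9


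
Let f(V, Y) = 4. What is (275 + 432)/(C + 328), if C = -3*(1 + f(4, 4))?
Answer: 707/313 ≈ 2.2588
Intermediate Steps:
C = -15 (C = -3*(1 + 4) = -3*5 = -15)
(275 + 432)/(C + 328) = (275 + 432)/(-15 + 328) = 707/313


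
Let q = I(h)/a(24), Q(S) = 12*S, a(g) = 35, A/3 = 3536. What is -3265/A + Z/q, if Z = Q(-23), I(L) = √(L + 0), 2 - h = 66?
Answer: -3265/10608 + 2415*I/2 ≈ -0.30779 + 1207.5*I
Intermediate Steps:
A = 10608 (A = 3*3536 = 10608)
h = -64 (h = 2 - 1*66 = 2 - 66 = -64)
I(L) = √L
q = 8*I/35 (q = √(-64)/35 = (8*I)*(1/35) = 8*I/35 ≈ 0.22857*I)
Z = -276 (Z = 12*(-23) = -276)
-3265/A + Z/q = -3265/10608 - 276*(-35*I/8) = -3265*1/10608 - (-2415)*I/2 = -3265/10608 + 2415*I/2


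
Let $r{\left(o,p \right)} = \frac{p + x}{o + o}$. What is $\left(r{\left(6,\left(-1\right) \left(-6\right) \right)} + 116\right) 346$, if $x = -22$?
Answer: $\frac{119024}{3} \approx 39675.0$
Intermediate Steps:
$r{\left(o,p \right)} = \frac{-22 + p}{2 o}$ ($r{\left(o,p \right)} = \frac{p - 22}{o + o} = \frac{-22 + p}{2 o}$)
$\left(r{\left(6,\left(-1\right) \left(-6\right) \right)} + 116\right) 346 = \left(\frac{-22 - -6}{2 \cdot 6} + 116\right) 346 = \left(\frac{1}{2} \cdot \frac{1}{6} \left(-22 + 6\right) + 116\right) 346 = \left(\frac{1}{2} \cdot \frac{1}{6} \left(-16\right) + 116\right) 346 = \left(- \frac{4}{3} + 116\right) 346 = \frac{344}{3} \cdot 346 = \frac{119024}{3}$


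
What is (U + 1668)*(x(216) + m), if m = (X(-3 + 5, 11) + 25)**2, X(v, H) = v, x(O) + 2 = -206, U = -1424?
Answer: 127124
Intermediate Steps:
x(O) = -208 (x(O) = -2 - 206 = -208)
m = 729 (m = ((-3 + 5) + 25)**2 = (2 + 25)**2 = 27**2 = 729)
(U + 1668)*(x(216) + m) = (-1424 + 1668)*(-208 + 729) = 244*521 = 127124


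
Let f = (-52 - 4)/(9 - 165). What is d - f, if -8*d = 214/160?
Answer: -13133/24960 ≈ -0.52616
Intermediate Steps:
d = -107/640 (d = -107/(4*160) = -⅛*107/80 = -107/640 ≈ -0.16719)
f = 14/39 (f = -56/(-156) = -56*(-1/156) = 14/39 ≈ 0.35897)
d - f = -107/640 - 1*14/39 = -107/640 - 14/39 = -13133/24960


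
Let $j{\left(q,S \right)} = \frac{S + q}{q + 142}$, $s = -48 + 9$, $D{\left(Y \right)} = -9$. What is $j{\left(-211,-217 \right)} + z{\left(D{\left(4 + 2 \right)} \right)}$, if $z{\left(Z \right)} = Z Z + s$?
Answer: $\frac{3326}{69} \approx 48.203$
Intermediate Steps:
$s = -39$
$j{\left(q,S \right)} = \frac{S + q}{142 + q}$
$z{\left(Z \right)} = -39 + Z^{2}$ ($z{\left(Z \right)} = Z Z - 39 = Z^{2} - 39 = -39 + Z^{2}$)
$j{\left(-211,-217 \right)} + z{\left(D{\left(4 + 2 \right)} \right)} = \frac{-217 - 211}{142 - 211} - \left(39 - \left(-9\right)^{2}\right) = \frac{1}{-69} \left(-428\right) + \left(-39 + 81\right) = \left(- \frac{1}{69}\right) \left(-428\right) + 42 = \frac{428}{69} + 42 = \frac{3326}{69}$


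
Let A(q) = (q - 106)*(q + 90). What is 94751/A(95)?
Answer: -94751/2035 ≈ -46.561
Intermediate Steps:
A(q) = (-106 + q)*(90 + q)
94751/A(95) = 94751/(-9540 + 95² - 16*95) = 94751/(-9540 + 9025 - 1520) = 94751/(-2035) = 94751*(-1/2035) = -94751/2035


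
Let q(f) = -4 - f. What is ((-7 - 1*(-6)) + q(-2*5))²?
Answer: 25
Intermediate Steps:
((-7 - 1*(-6)) + q(-2*5))² = ((-7 - 1*(-6)) + (-4 - (-2)*5))² = ((-7 + 6) + (-4 - 1*(-10)))² = (-1 + (-4 + 10))² = (-1 + 6)² = 5² = 25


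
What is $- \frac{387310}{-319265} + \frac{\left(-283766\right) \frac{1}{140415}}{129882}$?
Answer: $\frac{706342945017731}{582255745454295} \approx 1.2131$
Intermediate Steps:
$- \frac{387310}{-319265} + \frac{\left(-283766\right) \frac{1}{140415}}{129882} = \left(-387310\right) \left(- \frac{1}{319265}\right) + \left(-283766\right) \frac{1}{140415} \cdot \frac{1}{129882} = \frac{77462}{63853} - \frac{141883}{9118690515} = \frac{706342945017731}{582255745454295}$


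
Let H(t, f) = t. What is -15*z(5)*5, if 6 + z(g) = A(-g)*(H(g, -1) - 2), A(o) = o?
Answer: 1575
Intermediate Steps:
z(g) = -6 - g*(-2 + g) (z(g) = -6 + (-g)*(g - 2) = -6 + (-g)*(-2 + g) = -6 - g*(-2 + g))
-15*z(5)*5 = -15*(-6 - 1*5**2 + 2*5)*5 = -15*(-6 - 1*25 + 10)*5 = -15*(-6 - 25 + 10)*5 = -15*(-21)*5 = 315*5 = 1575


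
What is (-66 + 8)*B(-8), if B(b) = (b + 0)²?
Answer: -3712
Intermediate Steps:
B(b) = b²
(-66 + 8)*B(-8) = (-66 + 8)*(-8)² = -58*64 = -3712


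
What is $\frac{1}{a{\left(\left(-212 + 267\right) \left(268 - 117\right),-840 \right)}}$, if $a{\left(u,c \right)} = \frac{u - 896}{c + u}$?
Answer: $\frac{7465}{7409} \approx 1.0076$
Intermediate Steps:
$a{\left(u,c \right)} = \frac{-896 + u}{c + u}$
$\frac{1}{a{\left(\left(-212 + 267\right) \left(268 - 117\right),-840 \right)}} = \frac{1}{\frac{1}{-840 + \left(-212 + 267\right) \left(268 - 117\right)} \left(-896 + \left(-212 + 267\right) \left(268 - 117\right)\right)} = \frac{1}{\frac{1}{-840 + 55 \left(268 - 117\right)} \left(-896 + 55 \left(268 - 117\right)\right)} = \frac{1}{\frac{1}{-840 + 55 \cdot 151} \left(-896 + 55 \cdot 151\right)} = \frac{1}{\frac{1}{-840 + 8305} \left(-896 + 8305\right)} = \frac{1}{\frac{1}{7465} \cdot 7409} = \frac{1}{\frac{7409}{7465}} = \frac{7465}{7409}$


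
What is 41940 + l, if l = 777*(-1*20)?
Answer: 26400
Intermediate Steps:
l = -15540 (l = 777*(-20) = -15540)
41940 + l = 41940 - 15540 = 26400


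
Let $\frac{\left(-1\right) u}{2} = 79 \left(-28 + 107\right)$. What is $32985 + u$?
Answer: $20503$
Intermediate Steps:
$u = -12482$ ($u = - 2 \cdot 79 \left(-28 + 107\right) = - 2 \cdot 79 \cdot 79 = \left(-2\right) 6241 = -12482$)
$32985 + u = 32985 - 12482 = 20503$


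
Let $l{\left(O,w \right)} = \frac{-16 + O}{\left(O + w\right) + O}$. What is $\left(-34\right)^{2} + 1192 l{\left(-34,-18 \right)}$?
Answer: $\frac{79508}{43} \approx 1849.0$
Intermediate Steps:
$l{\left(O,w \right)} = \frac{-16 + O}{w + 2 O}$
$\left(-34\right)^{2} + 1192 l{\left(-34,-18 \right)} = \left(-34\right)^{2} + 1192 \frac{-16 - 34}{-18 + 2 \left(-34\right)} = 1156 + 1192 \frac{1}{-18 - 68} \left(-50\right) = 1156 + 1192 \frac{1}{-86} \left(-50\right) = 1156 + 1192 \left(\left(- \frac{1}{86}\right) \left(-50\right)\right) = 1156 + 1192 \cdot \frac{25}{43} = 1156 + \frac{29800}{43} = \frac{79508}{43}$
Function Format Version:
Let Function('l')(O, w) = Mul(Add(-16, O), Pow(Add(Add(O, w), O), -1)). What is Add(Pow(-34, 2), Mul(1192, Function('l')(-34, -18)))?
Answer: Rational(79508, 43) ≈ 1849.0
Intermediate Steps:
Function('l')(O, w) = Mul(Pow(Add(w, Mul(2, O)), -1), Add(-16, O)) (Function('l')(O, w) = Mul(Add(-16, O), Pow(Add(w, Mul(2, O)), -1)) = Mul(Pow(Add(w, Mul(2, O)), -1), Add(-16, O)))
Add(Pow(-34, 2), Mul(1192, Function('l')(-34, -18))) = Add(Pow(-34, 2), Mul(1192, Mul(Pow(Add(-18, Mul(2, -34)), -1), Add(-16, -34)))) = Add(1156, Mul(1192, Mul(Pow(Add(-18, -68), -1), -50))) = Add(1156, Mul(1192, Mul(Pow(-86, -1), -50))) = Add(1156, Mul(1192, Mul(Rational(-1, 86), -50))) = Add(1156, Mul(1192, Rational(25, 43))) = Add(1156, Rational(29800, 43)) = Rational(79508, 43)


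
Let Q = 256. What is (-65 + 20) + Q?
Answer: 211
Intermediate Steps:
(-65 + 20) + Q = (-65 + 20) + 256 = -45 + 256 = 211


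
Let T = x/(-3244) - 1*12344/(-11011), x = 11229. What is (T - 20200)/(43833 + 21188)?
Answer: -721621215383/2322529573364 ≈ -0.31070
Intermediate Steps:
T = -83598583/35719684 (T = 11229/(-3244) - 1*12344/(-11011) = 11229*(-1/3244) - 12344*(-1/11011) = -11229/3244 + 12344/11011 = -83598583/35719684 ≈ -2.3404)
(T - 20200)/(43833 + 21188) = (-83598583/35719684 - 20200)/(43833 + 21188) = -721621215383/35719684/65021 = -721621215383/35719684*1/65021 = -721621215383/2322529573364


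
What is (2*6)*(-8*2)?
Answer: -192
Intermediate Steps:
(2*6)*(-8*2) = 12*(-16) = -192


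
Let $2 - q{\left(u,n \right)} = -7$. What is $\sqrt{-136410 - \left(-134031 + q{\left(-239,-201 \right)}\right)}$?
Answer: $2 i \sqrt{597} \approx 48.867 i$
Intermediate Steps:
$q{\left(u,n \right)} = 9$ ($q{\left(u,n \right)} = 2 - -7 = 2 + 7 = 9$)
$\sqrt{-136410 - \left(-134031 + q{\left(-239,-201 \right)}\right)} = \sqrt{-136410 + \left(134031 - 9\right)} = \sqrt{-136410 + 134022} = \sqrt{-2388} = 2 i \sqrt{597}$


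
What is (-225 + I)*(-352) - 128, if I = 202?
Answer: 7968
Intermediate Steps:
(-225 + I)*(-352) - 128 = (-225 + 202)*(-352) - 128 = -23*(-352) - 128 = 8096 - 128 = 7968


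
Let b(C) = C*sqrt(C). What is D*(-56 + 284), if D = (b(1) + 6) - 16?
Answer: -2052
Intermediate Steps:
b(C) = C**(3/2)
D = -9 (D = (1**(3/2) + 6) - 16 = (1 + 6) - 16 = 7 - 16 = -9)
D*(-56 + 284) = -9*(-56 + 284) = -9*228 = -2052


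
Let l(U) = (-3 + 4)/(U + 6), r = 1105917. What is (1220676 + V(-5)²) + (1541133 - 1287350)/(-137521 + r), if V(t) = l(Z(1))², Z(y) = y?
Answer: 2838217321727475/2325118796 ≈ 1.2207e+6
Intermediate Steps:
l(U) = 1/(6 + U)
V(t) = 1/49 (V(t) = (1/(6 + 1))² = (1/7)² = (⅐)² = 1/49)
(1220676 + V(-5)²) + (1541133 - 1287350)/(-137521 + r) = (1220676 + (1/49)²) + (1541133 - 1287350)/(-137521 + 1105917) = (1220676 + 1/2401) + 253783/968396 = 2930843077/2401 + 253783*(1/968396) = 2930843077/2401 + 253783/968396 = 2838217321727475/2325118796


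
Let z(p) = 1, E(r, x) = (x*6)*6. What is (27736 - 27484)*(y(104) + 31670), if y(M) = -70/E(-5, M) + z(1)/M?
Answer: 415003561/52 ≈ 7.9808e+6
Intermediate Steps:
E(r, x) = 36*x (E(r, x) = (6*x)*6 = 36*x)
y(M) = -17/(18*M) (y(M) = -70*1/(36*M) + 1/M = -35/(18*M) + 1/M = -17/(18*M))
(27736 - 27484)*(y(104) + 31670) = (27736 - 27484)*(-17/18/104 + 31670) = 252*(-17/18*1/104 + 31670) = 252*(-17/1872 + 31670) = 252*(59286223/1872) = 415003561/52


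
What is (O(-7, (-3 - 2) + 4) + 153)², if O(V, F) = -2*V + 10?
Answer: 31329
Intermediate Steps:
O(V, F) = 10 - 2*V
(O(-7, (-3 - 2) + 4) + 153)² = ((10 - 2*(-7)) + 153)² = ((10 + 14) + 153)² = (24 + 153)² = 177² = 31329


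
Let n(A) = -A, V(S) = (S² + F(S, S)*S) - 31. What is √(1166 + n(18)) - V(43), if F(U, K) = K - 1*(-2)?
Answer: -3753 + 2*√287 ≈ -3719.1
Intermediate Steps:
F(U, K) = 2 + K (F(U, K) = K + 2 = 2 + K)
V(S) = -31 + S² + S*(2 + S) (V(S) = (S² + (2 + S)*S) - 31 = (S² + S*(2 + S)) - 31 = -31 + S² + S*(2 + S))
√(1166 + n(18)) - V(43) = √(1166 - 1*18) - (-31 + 43² + 43*(2 + 43)) = √(1166 - 18) - (-31 + 1849 + 43*45) = √1148 - (-31 + 1849 + 1935) = 2*√287 - 1*3753 = 2*√287 - 3753 = -3753 + 2*√287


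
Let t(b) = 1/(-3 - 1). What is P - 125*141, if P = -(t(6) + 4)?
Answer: -70515/4 ≈ -17629.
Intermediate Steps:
t(b) = -¼ (t(b) = 1/(-4) = -¼)
P = -15/4 (P = -(-¼ + 4) = -1*15/4 = -15/4 ≈ -3.7500)
P - 125*141 = -15/4 - 125*141 = -15/4 - 17625 = -70515/4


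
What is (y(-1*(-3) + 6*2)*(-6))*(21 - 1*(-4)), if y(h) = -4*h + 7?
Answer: 7950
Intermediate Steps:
y(h) = 7 - 4*h
(y(-1*(-3) + 6*2)*(-6))*(21 - 1*(-4)) = ((7 - 4*(-1*(-3) + 6*2))*(-6))*(21 - 1*(-4)) = ((7 - 4*(3 + 12))*(-6))*(21 + 4) = ((7 - 4*15)*(-6))*25 = ((7 - 60)*(-6))*25 = -53*(-6)*25 = 318*25 = 7950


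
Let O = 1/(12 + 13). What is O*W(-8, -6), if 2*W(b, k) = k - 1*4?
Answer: -⅕ ≈ -0.20000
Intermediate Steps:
W(b, k) = -2 + k/2 (W(b, k) = (k - 1*4)/2 = (k - 4)/2 = (-4 + k)/2 = -2 + k/2)
O = 1/25 ≈ 0.040000
O*W(-8, -6) = (-2 + (½)*(-6))/25 = (-2 - 3)/25 = (1/25)*(-5) = -⅕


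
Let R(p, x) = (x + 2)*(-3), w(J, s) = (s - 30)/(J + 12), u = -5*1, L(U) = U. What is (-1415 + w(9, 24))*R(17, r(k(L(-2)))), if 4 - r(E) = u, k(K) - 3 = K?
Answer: 326931/7 ≈ 46704.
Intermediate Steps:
k(K) = 3 + K
u = -5
w(J, s) = (-30 + s)/(12 + J)
r(E) = 9 (r(E) = 4 - 1*(-5) = 4 + 5 = 9)
R(p, x) = -6 - 3*x (R(p, x) = (2 + x)*(-3) = -6 - 3*x)
(-1415 + w(9, 24))*R(17, r(k(L(-2)))) = (-1415 + (-30 + 24)/(12 + 9))*(-6 - 3*9) = (-1415 - 6/21)*(-6 - 27) = (-1415 + (1/21)*(-6))*(-33) = (-1415 - 2/7)*(-33) = -9907/7*(-33) = 326931/7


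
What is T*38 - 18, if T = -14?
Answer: -550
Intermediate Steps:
T*38 - 18 = -14*38 - 18 = -532 - 18 = -550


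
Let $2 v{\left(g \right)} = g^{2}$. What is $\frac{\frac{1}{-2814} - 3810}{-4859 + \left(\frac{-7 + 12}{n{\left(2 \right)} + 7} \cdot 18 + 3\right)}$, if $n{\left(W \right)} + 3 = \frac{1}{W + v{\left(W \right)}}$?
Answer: $\frac{182262797}{231288288} \approx 0.78803$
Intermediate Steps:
$v{\left(g \right)} = \frac{g^{2}}{2}$
$n{\left(W \right)} = -3 + \frac{1}{W + \frac{W^{2}}{2}}$
$\frac{\frac{1}{-2814} - 3810}{-4859 + \left(\frac{-7 + 12}{n{\left(2 \right)} + 7} \cdot 18 + 3\right)} = \frac{\frac{1}{-2814} - 3810}{-4859 + \left(\frac{-7 + 12}{\frac{2 - 12 - 3 \cdot 2^{2}}{2 \left(2 + 2\right)} + 7} \cdot 18 + 3\right)} = \frac{- \frac{1}{2814} - 3810}{-4859 + \left(\frac{5}{\frac{2 - 12 - 12}{2 \cdot 4} + 7} \cdot 18 + 3\right)} = - \frac{10721341}{2814 \left(-4859 + \left(\frac{5}{\frac{1}{2} \cdot \frac{1}{4} \left(2 - 12 - 12\right) + 7} \cdot 18 + 3\right)\right)} = - \frac{10721341}{2814 \left(-4859 + \left(\frac{5}{\frac{1}{2} \cdot \frac{1}{4} \left(-22\right) + 7} \cdot 18 + 3\right)\right)} = - \frac{10721341}{2814 \left(-4859 + \left(\frac{5}{- \frac{11}{4} + 7} \cdot 18 + 3\right)\right)} = - \frac{10721341}{2814 \left(-4859 + \left(\frac{5}{\frac{17}{4}} \cdot 18 + 3\right)\right)} = - \frac{10721341}{2814 \left(-4859 + \left(5 \cdot \frac{4}{17} \cdot 18 + 3\right)\right)} = - \frac{10721341}{2814 \left(-4859 + \left(\frac{20}{17} \cdot 18 + 3\right)\right)} = - \frac{10721341}{2814 \left(-4859 + \left(\frac{360}{17} + 3\right)\right)} = - \frac{10721341}{2814 \left(-4859 + \frac{411}{17}\right)} = - \frac{10721341}{2814 \left(- \frac{82192}{17}\right)} = \left(- \frac{10721341}{2814}\right) \left(- \frac{17}{82192}\right) = \frac{182262797}{231288288}$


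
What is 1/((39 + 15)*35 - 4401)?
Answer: -1/2511 ≈ -0.00039825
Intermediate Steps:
1/((39 + 15)*35 - 4401) = 1/(54*35 - 4401) = 1/(1890 - 4401) = 1/(-2511) = -1/2511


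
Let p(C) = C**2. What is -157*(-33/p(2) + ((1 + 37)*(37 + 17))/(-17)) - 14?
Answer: 1375781/68 ≈ 20232.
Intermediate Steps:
-157*(-33/p(2) + ((1 + 37)*(37 + 17))/(-17)) - 14 = -157*(-33/(2**2) + ((1 + 37)*(37 + 17))/(-17)) - 14 = -157*(-33/4 + (38*54)*(-1/17)) - 14 = -157*(-33*1/4 + 2052*(-1/17)) - 14 = -157*(-33/4 - 2052/17) - 14 = -157*(-8769/68) - 14 = 1376733/68 - 14 = 1375781/68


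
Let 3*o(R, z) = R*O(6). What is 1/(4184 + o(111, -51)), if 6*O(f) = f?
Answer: 1/4221 ≈ 0.00023691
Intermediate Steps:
O(f) = f/6
o(R, z) = R/3 (o(R, z) = (R*((⅙)*6))/3 = (R*1)/3 = R/3)
1/(4184 + o(111, -51)) = 1/(4184 + (⅓)*111) = 1/(4184 + 37) = 1/4221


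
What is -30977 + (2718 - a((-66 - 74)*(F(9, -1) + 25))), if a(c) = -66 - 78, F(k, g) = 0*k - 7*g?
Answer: -28115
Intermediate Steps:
F(k, g) = -7*g (F(k, g) = 0 - 7*g = -7*g)
a(c) = -144
-30977 + (2718 - a((-66 - 74)*(F(9, -1) + 25))) = -30977 + (2718 - 1*(-144)) = -30977 + (2718 + 144) = -30977 + 2862 = -28115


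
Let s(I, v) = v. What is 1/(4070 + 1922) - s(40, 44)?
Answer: -263647/5992 ≈ -44.000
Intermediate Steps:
1/(4070 + 1922) - s(40, 44) = 1/(4070 + 1922) - 1*44 = 1/5992 - 44 = -263647/5992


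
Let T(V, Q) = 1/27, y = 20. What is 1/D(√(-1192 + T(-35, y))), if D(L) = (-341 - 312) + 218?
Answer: -1/435 ≈ -0.0022989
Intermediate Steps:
T(V, Q) = 1/27
D(L) = -435 (D(L) = -653 + 218 = -435)
1/D(√(-1192 + T(-35, y))) = 1/(-435) = -1/435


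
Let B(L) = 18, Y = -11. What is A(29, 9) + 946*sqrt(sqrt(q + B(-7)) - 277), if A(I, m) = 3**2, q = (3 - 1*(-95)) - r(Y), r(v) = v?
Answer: 9 + 946*sqrt(-277 + sqrt(127)) ≈ 9.0 + 15421.0*I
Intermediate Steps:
q = 109 (q = (3 - 1*(-95)) - 1*(-11) = (3 + 95) + 11 = 98 + 11 = 109)
A(I, m) = 9
A(29, 9) + 946*sqrt(sqrt(q + B(-7)) - 277) = 9 + 946*sqrt(sqrt(109 + 18) - 277) = 9 + 946*sqrt(sqrt(127) - 277) = 9 + 946*sqrt(-277 + sqrt(127))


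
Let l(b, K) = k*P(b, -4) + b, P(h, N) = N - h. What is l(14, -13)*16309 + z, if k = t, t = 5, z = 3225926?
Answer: 1986442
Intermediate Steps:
k = 5
l(b, K) = -20 - 4*b (l(b, K) = 5*(-4 - b) + b = (-20 - 5*b) + b = -20 - 4*b)
l(14, -13)*16309 + z = (-20 - 4*14)*16309 + 3225926 = (-20 - 56)*16309 + 3225926 = -76*16309 + 3225926 = -1239484 + 3225926 = 1986442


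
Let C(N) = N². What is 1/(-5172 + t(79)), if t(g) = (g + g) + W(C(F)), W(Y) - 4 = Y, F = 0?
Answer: -1/5010 ≈ -0.00019960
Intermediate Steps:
W(Y) = 4 + Y
t(g) = 4 + 2*g (t(g) = (g + g) + (4 + 0²) = 2*g + (4 + 0) = 2*g + 4 = 4 + 2*g)
1/(-5172 + t(79)) = 1/(-5172 + (4 + 2*79)) = 1/(-5172 + (4 + 158)) = 1/(-5172 + 162) = 1/(-5010) = -1/5010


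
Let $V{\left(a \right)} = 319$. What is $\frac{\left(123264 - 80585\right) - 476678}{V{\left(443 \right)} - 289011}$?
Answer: $\frac{433999}{288692} \approx 1.5033$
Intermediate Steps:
$\frac{\left(123264 - 80585\right) - 476678}{V{\left(443 \right)} - 289011} = \frac{\left(123264 - 80585\right) - 476678}{319 - 289011} = \frac{42679 - 476678}{-288692} = \left(-433999\right) \left(- \frac{1}{288692}\right) = \frac{433999}{288692}$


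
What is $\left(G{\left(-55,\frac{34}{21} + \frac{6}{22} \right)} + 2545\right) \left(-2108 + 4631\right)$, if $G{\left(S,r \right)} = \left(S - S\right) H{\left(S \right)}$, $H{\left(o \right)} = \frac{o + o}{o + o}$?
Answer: $6421035$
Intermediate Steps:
$H{\left(o \right)} = 1$ ($H{\left(o \right)} = \frac{2 o}{2 o} = 2 o \frac{1}{2 o} = 1$)
$G{\left(S,r \right)} = 0$ ($G{\left(S,r \right)} = \left(S - S\right) 1 = 0 \cdot 1 = 0$)
$\left(G{\left(-55,\frac{34}{21} + \frac{6}{22} \right)} + 2545\right) \left(-2108 + 4631\right) = \left(0 + 2545\right) \left(-2108 + 4631\right) = 2545 \cdot 2523 = 6421035$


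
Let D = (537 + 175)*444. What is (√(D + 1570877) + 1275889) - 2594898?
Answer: -1319009 + √1887005 ≈ -1.3176e+6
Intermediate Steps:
D = 316128 (D = 712*444 = 316128)
(√(D + 1570877) + 1275889) - 2594898 = (√(316128 + 1570877) + 1275889) - 2594898 = (√1887005 + 1275889) - 2594898 = (1275889 + √1887005) - 2594898 = -1319009 + √1887005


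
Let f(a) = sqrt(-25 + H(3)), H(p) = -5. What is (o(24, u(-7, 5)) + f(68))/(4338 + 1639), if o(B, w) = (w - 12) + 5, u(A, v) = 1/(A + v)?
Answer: -15/11954 + I*sqrt(30)/5977 ≈ -0.0012548 + 0.00091638*I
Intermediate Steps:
f(a) = I*sqrt(30) (f(a) = sqrt(-25 - 5) = sqrt(-30) = I*sqrt(30))
o(B, w) = -7 + w (o(B, w) = (-12 + w) + 5 = -7 + w)
(o(24, u(-7, 5)) + f(68))/(4338 + 1639) = ((-7 + 1/(-7 + 5)) + I*sqrt(30))/(4338 + 1639) = ((-7 + 1/(-2)) + I*sqrt(30))/5977 = ((-7 - 1/2) + I*sqrt(30))*(1/5977) = (-15/2 + I*sqrt(30))*(1/5977) = -15/11954 + I*sqrt(30)/5977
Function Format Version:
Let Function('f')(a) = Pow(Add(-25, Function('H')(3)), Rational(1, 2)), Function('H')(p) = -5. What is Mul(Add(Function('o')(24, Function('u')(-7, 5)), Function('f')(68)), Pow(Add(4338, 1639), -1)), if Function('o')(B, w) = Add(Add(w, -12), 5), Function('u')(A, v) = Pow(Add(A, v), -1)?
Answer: Add(Rational(-15, 11954), Mul(Rational(1, 5977), I, Pow(30, Rational(1, 2)))) ≈ Add(-0.0012548, Mul(0.00091638, I))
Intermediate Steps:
Function('f')(a) = Mul(I, Pow(30, Rational(1, 2))) (Function('f')(a) = Pow(Add(-25, -5), Rational(1, 2)) = Pow(-30, Rational(1, 2)) = Mul(I, Pow(30, Rational(1, 2))))
Function('o')(B, w) = Add(-7, w) (Function('o')(B, w) = Add(Add(-12, w), 5) = Add(-7, w))
Mul(Add(Function('o')(24, Function('u')(-7, 5)), Function('f')(68)), Pow(Add(4338, 1639), -1)) = Mul(Add(Add(-7, Pow(Add(-7, 5), -1)), Mul(I, Pow(30, Rational(1, 2)))), Pow(Add(4338, 1639), -1)) = Mul(Add(Add(-7, Pow(-2, -1)), Mul(I, Pow(30, Rational(1, 2)))), Pow(5977, -1)) = Mul(Add(Add(-7, Rational(-1, 2)), Mul(I, Pow(30, Rational(1, 2)))), Rational(1, 5977)) = Mul(Add(Rational(-15, 2), Mul(I, Pow(30, Rational(1, 2)))), Rational(1, 5977)) = Add(Rational(-15, 11954), Mul(Rational(1, 5977), I, Pow(30, Rational(1, 2))))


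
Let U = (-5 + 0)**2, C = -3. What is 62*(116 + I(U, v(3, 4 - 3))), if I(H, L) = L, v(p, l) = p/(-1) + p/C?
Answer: 6944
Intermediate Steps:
U = 25 (U = (-5)**2 = 25)
v(p, l) = -4*p/3 (v(p, l) = p/(-1) + p/(-3) = p*(-1) + p*(-1/3) = -p - p/3 = -4*p/3)
62*(116 + I(U, v(3, 4 - 3))) = 62*(116 - 4/3*3) = 62*(116 - 4) = 62*112 = 6944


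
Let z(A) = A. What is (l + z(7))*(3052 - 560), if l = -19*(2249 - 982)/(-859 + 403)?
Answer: 894005/6 ≈ 1.4900e+5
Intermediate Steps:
l = 1267/24 (l = -19/((-456/1267)) = -19/((-456*1/1267)) = -19/(-456/1267) = -19*(-1267/456) = 1267/24 ≈ 52.792)
(l + z(7))*(3052 - 560) = (1267/24 + 7)*(3052 - 560) = (1435/24)*2492 = 894005/6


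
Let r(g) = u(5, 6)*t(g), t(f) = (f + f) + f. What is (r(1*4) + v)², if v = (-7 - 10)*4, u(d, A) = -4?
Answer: 13456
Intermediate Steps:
t(f) = 3*f (t(f) = 2*f + f = 3*f)
r(g) = -12*g
v = -68 (v = -17*4 = -68)
(r(1*4) + v)² = (-12*4 - 68)² = (-48 - 68)² = (-116)² = 13456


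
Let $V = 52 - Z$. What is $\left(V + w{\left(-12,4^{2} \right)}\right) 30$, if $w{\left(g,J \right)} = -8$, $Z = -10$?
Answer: $1620$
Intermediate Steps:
$V = 62$ ($V = 52 - -10 = 52 + 10 = 62$)
$\left(V + w{\left(-12,4^{2} \right)}\right) 30 = \left(62 - 8\right) 30 = 54 \cdot 30 = 1620$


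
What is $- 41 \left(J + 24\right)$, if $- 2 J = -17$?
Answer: $- \frac{2665}{2} \approx -1332.5$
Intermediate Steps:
$J = \frac{17}{2}$ ($J = \left(- \frac{1}{2}\right) \left(-17\right) = \frac{17}{2} \approx 8.5$)
$- 41 \left(J + 24\right) = - 41 \left(\frac{17}{2} + 24\right) = \left(-41\right) \frac{65}{2} = - \frac{2665}{2}$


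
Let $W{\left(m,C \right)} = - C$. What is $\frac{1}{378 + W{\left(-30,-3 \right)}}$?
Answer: $\frac{1}{381} \approx 0.0026247$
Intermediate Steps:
$\frac{1}{378 + W{\left(-30,-3 \right)}} = \frac{1}{378 - -3} = \frac{1}{378 + 3} = \frac{1}{381}$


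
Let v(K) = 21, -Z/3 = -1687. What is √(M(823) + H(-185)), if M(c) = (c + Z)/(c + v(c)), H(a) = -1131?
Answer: I*√50042870/211 ≈ 33.527*I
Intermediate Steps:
Z = 5061 (Z = -3*(-1687) = 5061)
M(c) = (5061 + c)/(21 + c) (M(c) = (c + 5061)/(c + 21) = (5061 + c)/(21 + c))
√(M(823) + H(-185)) = √((5061 + 823)/(21 + 823) - 1131) = √(5884/844 - 1131) = √((1/844)*5884 - 1131) = √(1471/211 - 1131) = √(-237170/211) = I*√50042870/211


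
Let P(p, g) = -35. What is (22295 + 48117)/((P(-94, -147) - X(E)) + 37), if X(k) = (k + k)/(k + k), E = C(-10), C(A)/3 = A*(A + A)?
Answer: 70412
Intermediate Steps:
C(A) = 6*A² (C(A) = 3*(A*(A + A)) = 3*(A*(2*A)) = 3*(2*A²) = 6*A²)
E = 600 (E = 6*(-10)² = 6*100 = 600)
X(k) = 1 (X(k) = (2*k)/((2*k)) = (2*k)*(1/(2*k)) = 1)
(22295 + 48117)/((P(-94, -147) - X(E)) + 37) = (22295 + 48117)/((-35 - 1*1) + 37) = 70412/((-35 - 1) + 37) = 70412/(-36 + 37) = 70412/1 = 70412*1 = 70412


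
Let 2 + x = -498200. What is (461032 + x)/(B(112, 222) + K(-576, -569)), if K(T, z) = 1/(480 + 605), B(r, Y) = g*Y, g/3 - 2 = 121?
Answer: -40329450/88881031 ≈ -0.45375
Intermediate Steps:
x = -498202 (x = -2 - 498200 = -498202)
g = 369 (g = 6 + 3*121 = 6 + 363 = 369)
B(r, Y) = 369*Y
K(T, z) = 1/1085
(461032 + x)/(B(112, 222) + K(-576, -569)) = (461032 - 498202)/(369*222 + 1/1085) = -37170/(81918 + 1/1085) = -37170/88881031/1085 = -37170*1085/88881031 = -40329450/88881031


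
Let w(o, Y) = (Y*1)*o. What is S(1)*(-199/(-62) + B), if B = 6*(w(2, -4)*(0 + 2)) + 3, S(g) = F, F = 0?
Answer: 0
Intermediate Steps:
w(o, Y) = Y*o
S(g) = 0
B = -93 (B = 6*((-4*2)*(0 + 2)) + 3 = 6*(-8*2) + 3 = 6*(-16) + 3 = -96 + 3 = -93)
S(1)*(-199/(-62) + B) = 0*(-199/(-62) - 93) = 0*(-199*(-1/62) - 93) = 0*(199/62 - 93) = 0*(-5567/62) = 0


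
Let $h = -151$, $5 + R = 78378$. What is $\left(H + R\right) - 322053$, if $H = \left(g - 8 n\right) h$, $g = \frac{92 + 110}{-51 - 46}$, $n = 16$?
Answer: $- \frac{21731642}{97} \approx -2.2404 \cdot 10^{5}$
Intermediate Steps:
$R = 78373$ ($R = -5 + 78378 = 78373$)
$g = - \frac{202}{97}$ ($g = \frac{202}{-97} = 202 \left(- \frac{1}{97}\right) = - \frac{202}{97} \approx -2.0825$)
$H = \frac{1905318}{97}$ ($H = \left(- \frac{202}{97} - 128\right) \left(-151\right) = \left(- \frac{12618}{97}\right) \left(-151\right) = \frac{1905318}{97} \approx 19642.0$)
$\left(H + R\right) - 322053 = \left(\frac{1905318}{97} + 78373\right) - 322053 = \frac{9507499}{97} - 322053 = - \frac{21731642}{97}$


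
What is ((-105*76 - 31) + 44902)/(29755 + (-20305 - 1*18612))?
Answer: -4099/1018 ≈ -4.0265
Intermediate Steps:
((-105*76 - 31) + 44902)/(29755 + (-20305 - 1*18612)) = ((-7980 - 31) + 44902)/(29755 + (-20305 - 18612)) = (-8011 + 44902)/(29755 - 38917) = 36891/(-9162) = 36891*(-1/9162) = -4099/1018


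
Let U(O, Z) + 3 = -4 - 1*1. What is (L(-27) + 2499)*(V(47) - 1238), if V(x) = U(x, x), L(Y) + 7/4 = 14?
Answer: -6258035/2 ≈ -3.1290e+6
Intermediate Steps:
U(O, Z) = -8 (U(O, Z) = -3 + (-4 - 1*1) = -3 + (-4 - 1) = -3 - 5 = -8)
L(Y) = 49/4 (L(Y) = -7/4 + 14 = 49/4)
V(x) = -8
(L(-27) + 2499)*(V(47) - 1238) = (49/4 + 2499)*(-8 - 1238) = (10045/4)*(-1246) = -6258035/2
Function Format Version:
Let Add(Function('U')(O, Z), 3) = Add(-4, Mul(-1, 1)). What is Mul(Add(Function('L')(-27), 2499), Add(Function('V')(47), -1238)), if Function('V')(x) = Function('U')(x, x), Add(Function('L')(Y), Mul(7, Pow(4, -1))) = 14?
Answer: Rational(-6258035, 2) ≈ -3.1290e+6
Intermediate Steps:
Function('U')(O, Z) = -8 (Function('U')(O, Z) = Add(-3, Add(-4, Mul(-1, 1))) = Add(-3, Add(-4, -1)) = Add(-3, -5) = -8)
Function('L')(Y) = Rational(49, 4) (Function('L')(Y) = Add(Rational(-7, 4), 14) = Rational(49, 4))
Function('V')(x) = -8
Mul(Add(Function('L')(-27), 2499), Add(Function('V')(47), -1238)) = Mul(Add(Rational(49, 4), 2499), Add(-8, -1238)) = Mul(Rational(10045, 4), -1246) = Rational(-6258035, 2)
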